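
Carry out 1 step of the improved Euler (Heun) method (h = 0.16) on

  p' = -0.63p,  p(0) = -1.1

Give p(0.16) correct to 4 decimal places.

Heun: k1 = f(x_n, p_n); k2 = f(x_n + h, p_n + h·k1); p_{n+1} = p_n + (h/2)·(k1 + k2).
x=0.000000, p=-1.100000:
  k1 = f(0.000000, -1.100000) = 0.693000
  k2 = f(0.160000, -0.989120) = 0.623146
  p ← -1.100000 + (0.16/2)·(0.693000 + 0.623146) = -0.994708
p(0.16) ≈ -0.9947

-0.9947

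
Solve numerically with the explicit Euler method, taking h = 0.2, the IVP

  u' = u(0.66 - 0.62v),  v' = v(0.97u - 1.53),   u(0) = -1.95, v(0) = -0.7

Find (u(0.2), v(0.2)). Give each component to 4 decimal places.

Euler on (u,v): u_{n+1} = u_n + h·u', v_{n+1} = v_n + h·v'.
0.000000: (-1.950000, -0.700000); f=(-2.133300, 2.395050) → (-2.376660, -0.220990)
(u(0.2), v(0.2)) ≈ (-2.3767, -0.2210)

-2.3767, -0.2210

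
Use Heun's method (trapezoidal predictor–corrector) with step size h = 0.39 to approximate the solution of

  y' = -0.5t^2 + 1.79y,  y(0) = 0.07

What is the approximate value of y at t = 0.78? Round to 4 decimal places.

0.1506

Heun: k1 = f(t_n, y_n); k2 = f(t_n + h, y_n + h·k1); y_{n+1} = y_n + (h/2)·(k1 + k2).
t=0.000000, y=0.070000:
  k1 = f(0.000000, 0.070000) = 0.125300
  k2 = f(0.390000, 0.118867) = 0.136722
  y ← 0.070000 + (0.39/2)·(0.125300 + 0.136722) = 0.121094
t=0.390000, y=0.121094:
  k1 = f(0.390000, 0.121094) = 0.140709
  k2 = f(0.780000, 0.175971) = 0.010788
  y ← 0.121094 + (0.39/2)·(0.140709 + 0.010788) = 0.150636
y(0.78) ≈ 0.1506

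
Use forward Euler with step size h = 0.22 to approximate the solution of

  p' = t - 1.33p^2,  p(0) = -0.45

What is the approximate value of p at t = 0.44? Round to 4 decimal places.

-0.5367

Euler: p_{n+1} = p_n + h·f(t_n, p_n).
t=0.000000, p=-0.450000: f=-0.269325 → p ← -0.450000 + 0.22·(-0.269325) = -0.509251
t=0.220000, p=-0.509251: f=-0.124918 → p ← -0.509251 + 0.22·(-0.124918) = -0.536734
p(0.44) ≈ -0.5367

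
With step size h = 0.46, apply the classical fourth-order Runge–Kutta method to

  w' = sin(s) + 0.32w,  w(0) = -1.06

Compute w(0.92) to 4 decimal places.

RK4: k1 = f(s_n, w_n); k2 = f(s_n + h/2, w_n + (h/2)·k1); k3 = f(s_n + h/2, w_n + (h/2)·k2); k4 = f(s_n + h, w_n + h·k3); w_{n+1} = w_n + (h/6)·(k1 + 2k2 + 2k3 + k4).
s=0.000000, w=-1.060000:
  k1 = f(0.000000, -1.060000) = -0.339200
  k2 = f(0.230000, -1.138016) = -0.136188
  k3 = f(0.230000, -1.091323) = -0.121246
  k4 = f(0.460000, -1.115773) = 0.086901
  w ← -1.060000 + (0.46/6)·(k1 + 2k2 + 2k3 + k4) = -1.118816
s=0.460000, w=-1.118816:
  k1 = f(0.460000, -1.118816) = 0.085927
  k2 = f(0.690000, -1.099053) = 0.284840
  k3 = f(0.690000, -1.053303) = 0.299480
  k4 = f(0.920000, -0.981055) = 0.481664
  w ← -1.118816 + (0.46/6)·(k1 + 2k2 + 2k3 + k4) = -0.985705
w(0.92) ≈ -0.9857

-0.9857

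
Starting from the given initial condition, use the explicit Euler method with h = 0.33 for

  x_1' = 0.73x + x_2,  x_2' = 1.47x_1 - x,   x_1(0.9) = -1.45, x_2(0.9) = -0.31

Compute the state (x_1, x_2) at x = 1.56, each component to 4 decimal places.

Euler on (x_1,x_2): x_1_{n+1} = x_1_n + h·x_1', x_2_{n+1} = x_2_n + h·x_2'.
0.900000: (-1.450000, -0.310000); f=(0.347000, -3.031500) → (-1.335490, -1.310395)
1.230000: (-1.335490, -1.310395); f=(-0.412495, -3.193170) → (-1.471613, -2.364141)
(x_1(1.56), x_2(1.56)) ≈ (-1.4716, -2.3641)

-1.4716, -2.3641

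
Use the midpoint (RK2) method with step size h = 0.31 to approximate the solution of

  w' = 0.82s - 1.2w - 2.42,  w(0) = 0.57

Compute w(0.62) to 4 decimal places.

Midpoint: k1 = f(s_n, w_n); k2 = f(s_n + h/2, w_n + (h/2)·k1); w_{n+1} = w_n + h·k2.
s=0.000000, w=0.570000:
  k1 = f(0.000000, 0.570000) = -3.104000
  k2 = f(0.155000, 0.088880) = -2.399556
  w ← 0.570000 + 0.31·(-2.399556) = -0.173862
s=0.310000, w=-0.173862:
  k1 = f(0.310000, -0.173862) = -1.957165
  k2 = f(0.465000, -0.477223) = -1.466032
  w ← -0.173862 + 0.31·(-1.466032) = -0.628332
w(0.62) ≈ -0.6283

-0.6283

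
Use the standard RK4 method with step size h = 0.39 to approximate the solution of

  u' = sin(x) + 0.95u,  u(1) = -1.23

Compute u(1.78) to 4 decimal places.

-1.4825

RK4: k1 = f(x_n, u_n); k2 = f(x_n + h/2, u_n + (h/2)·k1); k3 = f(x_n + h/2, u_n + (h/2)·k2); k4 = f(x_n + h, u_n + h·k3); u_{n+1} = u_n + (h/6)·(k1 + 2k2 + 2k3 + k4).
x=1.000000, u=-1.230000:
  k1 = f(1.000000, -1.230000) = -0.327029
  k2 = f(1.195000, -1.293771) = -0.298866
  k3 = f(1.195000, -1.288279) = -0.293649
  k4 = f(1.390000, -1.344523) = -0.293596
  u ← -1.230000 + (0.39/6)·(k1 + 2k2 + 2k3 + k4) = -1.347368
x=1.390000, u=-1.347368:
  k1 = f(1.390000, -1.347368) = -0.296299
  k2 = f(1.585000, -1.405146) = -0.334989
  k3 = f(1.585000, -1.412691) = -0.342157
  k4 = f(1.780000, -1.480809) = -0.428572
  u ← -1.347368 + (0.39/6)·(k1 + 2k2 + 2k3 + k4) = -1.482513
u(1.78) ≈ -1.4825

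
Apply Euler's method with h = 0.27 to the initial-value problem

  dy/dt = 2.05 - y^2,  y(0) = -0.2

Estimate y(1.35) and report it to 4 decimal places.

1.4168

Euler: y_{n+1} = y_n + h·f(t_n, y_n).
t=0.000000, y=-0.200000: f=2.010000 → y ← -0.200000 + 0.27·2.010000 = 0.342700
t=0.270000, y=0.342700: f=1.932557 → y ← 0.342700 + 0.27·1.932557 = 0.864490
t=0.540000, y=0.864490: f=1.302657 → y ← 0.864490 + 0.27·1.302657 = 1.216208
t=0.810000, y=1.216208: f=0.570839 → y ← 1.216208 + 0.27·0.570839 = 1.370334
t=1.080000, y=1.370334: f=0.172184 → y ← 1.370334 + 0.27·0.172184 = 1.416824
y(1.35) ≈ 1.4168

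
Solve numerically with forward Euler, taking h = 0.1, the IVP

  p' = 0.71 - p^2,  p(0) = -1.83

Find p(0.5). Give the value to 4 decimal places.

-5.2132

Euler: p_{n+1} = p_n + h·f(t_n, p_n).
t=0.000000, p=-1.830000: f=-2.638900 → p ← -1.830000 + 0.1·(-2.638900) = -2.093890
t=0.100000, p=-2.093890: f=-3.674375 → p ← -2.093890 + 0.1·(-3.674375) = -2.461328
t=0.200000, p=-2.461328: f=-5.348133 → p ← -2.461328 + 0.1·(-5.348133) = -2.996141
t=0.300000, p=-2.996141: f=-8.266860 → p ← -2.996141 + 0.1·(-8.266860) = -3.822827
t=0.400000, p=-3.822827: f=-13.904005 → p ← -3.822827 + 0.1·(-13.904005) = -5.213227
p(0.5) ≈ -5.2132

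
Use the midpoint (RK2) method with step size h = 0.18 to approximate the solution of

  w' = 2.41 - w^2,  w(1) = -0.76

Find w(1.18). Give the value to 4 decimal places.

Midpoint: k1 = f(t_n, w_n); k2 = f(t_n + h/2, w_n + (h/2)·k1); w_{n+1} = w_n + h·k2.
t=1.000000, w=-0.760000:
  k1 = f(1.000000, -0.760000) = 1.832400
  k2 = f(1.090000, -0.595084) = 2.055875
  w ← -0.760000 + 0.18·2.055875 = -0.389942
w(1.18) ≈ -0.3899

-0.3899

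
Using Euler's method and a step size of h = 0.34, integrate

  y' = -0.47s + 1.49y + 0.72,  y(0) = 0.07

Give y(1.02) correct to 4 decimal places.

Euler: y_{n+1} = y_n + h·f(s_n, y_n).
s=0.000000, y=0.070000: f=0.824300 → y ← 0.070000 + 0.34·0.824300 = 0.350262
s=0.340000, y=0.350262: f=1.082090 → y ← 0.350262 + 0.34·1.082090 = 0.718173
s=0.680000, y=0.718173: f=1.470477 → y ← 0.718173 + 0.34·1.470477 = 1.218135
y(1.02) ≈ 1.2181

1.2181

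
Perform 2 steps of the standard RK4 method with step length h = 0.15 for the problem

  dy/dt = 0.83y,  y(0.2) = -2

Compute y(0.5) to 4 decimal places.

RK4: k1 = f(t_n, y_n); k2 = f(t_n + h/2, y_n + (h/2)·k1); k3 = f(t_n + h/2, y_n + (h/2)·k2); k4 = f(t_n + h, y_n + h·k3); y_{n+1} = y_n + (h/6)·(k1 + 2k2 + 2k3 + k4).
t=0.200000, y=-2.000000:
  k1 = f(0.200000, -2.000000) = -1.660000
  k2 = f(0.275000, -2.124500) = -1.763335
  k3 = f(0.275000, -2.132250) = -1.769768
  k4 = f(0.350000, -2.265465) = -1.880336
  y ← -2.000000 + (0.15/6)·(k1 + 2k2 + 2k3 + k4) = -2.265164
t=0.350000, y=-2.265164:
  k1 = f(0.350000, -2.265164) = -1.880086
  k2 = f(0.425000, -2.406170) = -1.997121
  k3 = f(0.425000, -2.414948) = -2.004407
  k4 = f(0.500000, -2.565825) = -2.129634
  y ← -2.265164 + (0.15/6)·(k1 + 2k2 + 2k3 + k4) = -2.565483
y(0.5) ≈ -2.5655

-2.5655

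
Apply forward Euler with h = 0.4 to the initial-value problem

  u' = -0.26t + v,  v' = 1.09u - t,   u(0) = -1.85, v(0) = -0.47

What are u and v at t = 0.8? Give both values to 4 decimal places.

Euler on (u,v): u_{n+1} = u_n + h·u', v_{n+1} = v_n + h·v'.
0.000000: (-1.850000, -0.470000); f=(-0.470000, -2.016500) → (-2.038000, -1.276600)
0.400000: (-2.038000, -1.276600); f=(-1.380600, -2.621420) → (-2.590240, -2.325168)
(u(0.8), v(0.8)) ≈ (-2.5902, -2.3252)

-2.5902, -2.3252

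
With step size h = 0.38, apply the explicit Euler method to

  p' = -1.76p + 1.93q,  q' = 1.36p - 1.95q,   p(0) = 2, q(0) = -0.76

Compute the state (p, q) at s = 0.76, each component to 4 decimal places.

0.6485, 0.2710

Euler on (p,q): p_{n+1} = p_n + h·p', q_{n+1} = q_n + h·q'.
0.000000: (2.000000, -0.760000); f=(-4.986800, 4.202000) → (0.105016, 0.836760)
0.380000: (0.105016, 0.836760); f=(1.430119, -1.488860) → (0.648461, 0.270993)
(p(0.76), q(0.76)) ≈ (0.6485, 0.2710)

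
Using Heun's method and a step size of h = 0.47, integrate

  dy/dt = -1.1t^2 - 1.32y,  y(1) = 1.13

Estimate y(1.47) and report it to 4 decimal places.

Heun: k1 = f(t_n, y_n); k2 = f(t_n + h, y_n + h·k1); y_{n+1} = y_n + (h/2)·(k1 + k2).
t=1.000000, y=1.130000:
  k1 = f(1.000000, 1.130000) = -2.591600
  k2 = f(1.470000, -0.088052) = -2.260761
  y ← 1.130000 + (0.47/2)·(-2.591600 + (-2.260761)) = -0.010305
y(1.47) ≈ -0.0103

-0.0103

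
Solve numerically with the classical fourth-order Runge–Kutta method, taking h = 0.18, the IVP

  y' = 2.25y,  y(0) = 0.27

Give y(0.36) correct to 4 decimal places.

RK4: k1 = f(t_n, y_n); k2 = f(t_n + h/2, y_n + (h/2)·k1); k3 = f(t_n + h/2, y_n + (h/2)·k2); k4 = f(t_n + h, y_n + h·k3); y_{n+1} = y_n + (h/6)·(k1 + 2k2 + 2k3 + k4).
t=0.000000, y=0.270000:
  k1 = f(0.000000, 0.270000) = 0.607500
  k2 = f(0.090000, 0.324675) = 0.730519
  k3 = f(0.090000, 0.335747) = 0.755430
  k4 = f(0.180000, 0.405977) = 0.913449
  y ← 0.270000 + (0.18/6)·(k1 + 2k2 + 2k3 + k4) = 0.404785
t=0.180000, y=0.404785:
  k1 = f(0.180000, 0.404785) = 0.910767
  k2 = f(0.270000, 0.486754) = 1.095198
  k3 = f(0.270000, 0.503353) = 1.132545
  k4 = f(0.360000, 0.608643) = 1.369448
  y ← 0.404785 + (0.18/6)·(k1 + 2k2 + 2k3 + k4) = 0.606856
y(0.36) ≈ 0.6069

0.6069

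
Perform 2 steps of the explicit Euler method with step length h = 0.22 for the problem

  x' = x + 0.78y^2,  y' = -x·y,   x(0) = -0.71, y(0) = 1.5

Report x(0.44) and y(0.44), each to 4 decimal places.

Euler on (x,y): x_{n+1} = x_n + h·x', y_{n+1} = y_n + h·y'.
0.000000: (-0.710000, 1.500000); f=(1.045000, 1.065000) → (-0.480100, 1.734300)
0.220000: (-0.480100, 1.734300); f=(1.865981, 0.832637) → (-0.069584, 1.917480)
(x(0.44), y(0.44)) ≈ (-0.0696, 1.9175)

-0.0696, 1.9175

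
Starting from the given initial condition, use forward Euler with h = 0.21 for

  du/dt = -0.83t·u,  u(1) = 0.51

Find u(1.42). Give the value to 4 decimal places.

0.3323

Euler: u_{n+1} = u_n + h·f(t_n, u_n).
t=1.000000, u=0.510000: f=-0.423300 → u ← 0.510000 + 0.21·(-0.423300) = 0.421107
t=1.210000, u=0.421107: f=-0.422918 → u ← 0.421107 + 0.21·(-0.422918) = 0.332294
u(1.42) ≈ 0.3323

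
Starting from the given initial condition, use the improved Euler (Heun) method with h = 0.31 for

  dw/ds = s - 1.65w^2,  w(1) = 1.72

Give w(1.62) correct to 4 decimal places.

1.1183

Heun: k1 = f(s_n, w_n); k2 = f(s_n + h, w_n + h·k1); w_{n+1} = w_n + (h/2)·(k1 + k2).
s=1.000000, w=1.720000:
  k1 = f(1.000000, 1.720000) = -3.881360
  k2 = f(1.310000, 0.516778) = 0.869351
  w ← 1.720000 + (0.31/2)·(-3.881360 + 0.869351) = 1.253139
s=1.310000, w=1.253139:
  k1 = f(1.310000, 1.253139) = -1.281088
  k2 = f(1.620000, 0.856001) = 0.410982
  w ← 1.253139 + (0.31/2)·(-1.281088 + 0.410982) = 1.118272
w(1.62) ≈ 1.1183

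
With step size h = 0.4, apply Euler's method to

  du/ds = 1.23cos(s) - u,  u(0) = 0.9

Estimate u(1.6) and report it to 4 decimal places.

0.7700

Euler: u_{n+1} = u_n + h·f(s_n, u_n).
s=0.000000, u=0.900000: f=0.330000 → u ← 0.900000 + 0.4·0.330000 = 1.032000
s=0.400000, u=1.032000: f=0.100905 → u ← 1.032000 + 0.4·0.100905 = 1.072362
s=0.800000, u=1.072362: f=-0.215413 → u ← 1.072362 + 0.4·(-0.215413) = 0.986197
s=1.200000, u=0.986197: f=-0.540497 → u ← 0.986197 + 0.4·(-0.540497) = 0.769998
u(1.6) ≈ 0.7700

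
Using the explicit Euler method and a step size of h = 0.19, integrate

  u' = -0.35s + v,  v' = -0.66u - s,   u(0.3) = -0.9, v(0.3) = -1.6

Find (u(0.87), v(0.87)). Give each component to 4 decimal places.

-1.8771, -1.4186

Euler on (u,v): u_{n+1} = u_n + h·u', v_{n+1} = v_n + h·v'.
0.300000: (-0.900000, -1.600000); f=(-1.705000, 0.294000) → (-1.223950, -1.544140)
0.490000: (-1.223950, -1.544140); f=(-1.715640, 0.317807) → (-1.549922, -1.483757)
0.680000: (-1.549922, -1.483757); f=(-1.721757, 0.342948) → (-1.877055, -1.418597)
(u(0.87), v(0.87)) ≈ (-1.8771, -1.4186)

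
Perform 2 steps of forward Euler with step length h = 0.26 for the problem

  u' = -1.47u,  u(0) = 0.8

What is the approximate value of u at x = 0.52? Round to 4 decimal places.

0.3053

Euler: u_{n+1} = u_n + h·f(x_n, u_n).
x=0.000000, u=0.800000: f=-1.176000 → u ← 0.800000 + 0.26·(-1.176000) = 0.494240
x=0.260000, u=0.494240: f=-0.726533 → u ← 0.494240 + 0.26·(-0.726533) = 0.305341
u(0.52) ≈ 0.3053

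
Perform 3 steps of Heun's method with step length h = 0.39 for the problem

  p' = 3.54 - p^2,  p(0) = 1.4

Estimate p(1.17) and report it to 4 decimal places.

1.7837

Heun: k1 = f(x_n, p_n); k2 = f(x_n + h, p_n + h·k1); p_{n+1} = p_n + (h/2)·(k1 + k2).
x=0.000000, p=1.400000:
  k1 = f(0.000000, 1.400000) = 1.580000
  k2 = f(0.390000, 2.016200) = -0.525062
  p ← 1.400000 + (0.39/2)·(1.580000 + (-0.525062)) = 1.605713
x=0.390000, p=1.605713:
  k1 = f(0.390000, 1.605713) = 0.961686
  k2 = f(0.780000, 1.980770) = -0.383452
  p ← 1.605713 + (0.39/2)·(0.961686 + (-0.383452)) = 1.718469
x=0.780000, p=1.718469:
  k1 = f(0.780000, 1.718469) = 0.586866
  k2 = f(1.170000, 1.947346) = -0.252157
  p ← 1.718469 + (0.39/2)·(0.586866 + (-0.252157)) = 1.783737
p(1.17) ≈ 1.7837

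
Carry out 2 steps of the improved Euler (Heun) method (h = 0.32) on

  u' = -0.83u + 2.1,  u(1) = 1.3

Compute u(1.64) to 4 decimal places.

1.8014

Heun: k1 = f(s_n, u_n); k2 = f(s_n + h, u_n + h·k1); u_{n+1} = u_n + (h/2)·(k1 + k2).
s=1.000000, u=1.300000:
  k1 = f(1.000000, 1.300000) = 1.021000
  k2 = f(1.320000, 1.626720) = 0.749822
  u ← 1.300000 + (0.32/2)·(1.021000 + 0.749822) = 1.583332
s=1.320000, u=1.583332:
  k1 = f(1.320000, 1.583332) = 0.785835
  k2 = f(1.640000, 1.834799) = 0.577117
  u ← 1.583332 + (0.32/2)·(0.785835 + 0.577117) = 1.801404
u(1.64) ≈ 1.8014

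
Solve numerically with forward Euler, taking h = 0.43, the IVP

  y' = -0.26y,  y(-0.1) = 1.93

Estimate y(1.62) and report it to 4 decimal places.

1.2012

Euler: y_{n+1} = y_n + h·f(s_n, y_n).
s=-0.100000, y=1.930000: f=-0.501800 → y ← 1.930000 + 0.43·(-0.501800) = 1.714226
s=0.330000, y=1.714226: f=-0.445699 → y ← 1.714226 + 0.43·(-0.445699) = 1.522576
s=0.760000, y=1.522576: f=-0.395870 → y ← 1.522576 + 0.43·(-0.395870) = 1.352352
s=1.190000, y=1.352352: f=-0.351611 → y ← 1.352352 + 0.43·(-0.351611) = 1.201159
y(1.62) ≈ 1.2012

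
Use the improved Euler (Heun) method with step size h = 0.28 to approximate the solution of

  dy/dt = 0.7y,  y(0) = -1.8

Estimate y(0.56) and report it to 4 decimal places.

Heun: k1 = f(t_n, y_n); k2 = f(t_n + h, y_n + h·k1); y_{n+1} = y_n + (h/2)·(k1 + k2).
t=0.000000, y=-1.800000:
  k1 = f(0.000000, -1.800000) = -1.260000
  k2 = f(0.280000, -2.152800) = -1.506960
  y ← -1.800000 + (0.28/2)·(-1.260000 + (-1.506960)) = -2.187374
t=0.280000, y=-2.187374:
  k1 = f(0.280000, -2.187374) = -1.531162
  k2 = f(0.560000, -2.616100) = -1.831270
  y ← -2.187374 + (0.28/2)·(-1.531162 + (-1.831270)) = -2.658115
y(0.56) ≈ -2.6581

-2.6581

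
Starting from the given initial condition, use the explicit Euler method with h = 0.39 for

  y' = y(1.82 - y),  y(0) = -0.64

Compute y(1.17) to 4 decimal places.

Euler: y_{n+1} = y_n + h·f(x_n, y_n).
x=0.000000, y=-0.640000: f=-1.574400 → y ← -0.640000 + 0.39·(-1.574400) = -1.254016
x=0.390000, y=-1.254016: f=-3.854865 → y ← -1.254016 + 0.39·(-3.854865) = -2.757413
x=0.780000, y=-2.757413: f=-12.621821 → y ← -2.757413 + 0.39·(-12.621821) = -7.679924
y(1.17) ≈ -7.6799

-7.6799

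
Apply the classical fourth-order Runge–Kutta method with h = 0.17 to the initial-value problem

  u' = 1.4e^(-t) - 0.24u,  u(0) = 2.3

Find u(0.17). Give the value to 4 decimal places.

2.4224

RK4: k1 = f(t_n, u_n); k2 = f(t_n + h/2, u_n + (h/2)·k1); k3 = f(t_n + h/2, u_n + (h/2)·k2); k4 = f(t_n + h, u_n + h·k3); u_{n+1} = u_n + (h/6)·(k1 + 2k2 + 2k3 + k4).
t=0.000000, u=2.300000:
  k1 = f(0.000000, 2.300000) = 0.848000
  k2 = f(0.085000, 2.372080) = 0.716618
  k3 = f(0.085000, 2.360913) = 0.719298
  k4 = f(0.170000, 2.422281) = 0.599783
  u ← 2.300000 + (0.17/6)·(k1 + 2k2 + 2k3 + k4) = 2.422389
u(0.17) ≈ 2.4224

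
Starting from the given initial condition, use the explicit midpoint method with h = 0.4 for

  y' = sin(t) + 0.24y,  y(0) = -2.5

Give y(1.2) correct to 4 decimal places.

-2.6296

Midpoint: k1 = f(t_n, y_n); k2 = f(t_n + h/2, y_n + (h/2)·k1); y_{n+1} = y_n + h·k2.
t=0.000000, y=-2.500000:
  k1 = f(0.000000, -2.500000) = -0.600000
  k2 = f(0.200000, -2.620000) = -0.430131
  y ← -2.500000 + 0.4·(-0.430131) = -2.672052
t=0.400000, y=-2.672052:
  k1 = f(0.400000, -2.672052) = -0.251874
  k2 = f(0.600000, -2.722427) = -0.088740
  y ← -2.672052 + 0.4·(-0.088740) = -2.707548
t=0.800000, y=-2.707548:
  k1 = f(0.800000, -2.707548) = 0.067545
  k2 = f(1.000000, -2.694039) = 0.194902
  y ← -2.707548 + 0.4·0.194902 = -2.629588
y(1.2) ≈ -2.6296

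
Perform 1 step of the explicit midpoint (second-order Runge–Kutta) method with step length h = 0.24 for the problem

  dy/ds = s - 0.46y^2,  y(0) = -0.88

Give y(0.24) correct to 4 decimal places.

Midpoint: k1 = f(s_n, y_n); k2 = f(s_n + h/2, y_n + (h/2)·k1); y_{n+1} = y_n + h·k2.
s=0.000000, y=-0.880000:
  k1 = f(0.000000, -0.880000) = -0.356224
  k2 = f(0.120000, -0.922747) = -0.271672
  y ← -0.880000 + 0.24·(-0.271672) = -0.945201
y(0.24) ≈ -0.9452

-0.9452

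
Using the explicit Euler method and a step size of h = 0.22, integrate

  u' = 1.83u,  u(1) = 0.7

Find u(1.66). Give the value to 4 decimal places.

Euler: u_{n+1} = u_n + h·f(s_n, u_n).
s=1.000000, u=0.700000: f=1.281000 → u ← 0.700000 + 0.22·1.281000 = 0.981820
s=1.220000, u=0.981820: f=1.796731 → u ← 0.981820 + 0.22·1.796731 = 1.377101
s=1.440000, u=1.377101: f=2.520094 → u ← 1.377101 + 0.22·2.520094 = 1.931521
u(1.66) ≈ 1.9315

1.9315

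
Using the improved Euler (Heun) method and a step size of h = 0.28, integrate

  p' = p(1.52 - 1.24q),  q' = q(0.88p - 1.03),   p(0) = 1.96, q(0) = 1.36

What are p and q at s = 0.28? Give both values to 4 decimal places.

Heun on (p,q): k1 = f(s_n, state_n); k2 = f(s_n + h, state_n + h·k1); state_{n+1} = state_n + (h/2)·(k1 + k2).
0.000000: (1.960000, 1.360000)
  k1 = (-0.326144, 0.944928)
  predictor → (1.868680, 1.624580)
  k2 = (-0.924023, 0.998204)
  → (1.784977, 1.632038)
(p(0.28), q(0.28)) ≈ (1.7850, 1.6320)

1.7850, 1.6320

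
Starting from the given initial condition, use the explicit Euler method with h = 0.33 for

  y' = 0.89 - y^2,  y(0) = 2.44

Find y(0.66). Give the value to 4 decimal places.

0.8676

Euler: y_{n+1} = y_n + h·f(t_n, y_n).
t=0.000000, y=2.440000: f=-5.063600 → y ← 2.440000 + 0.33·(-5.063600) = 0.769012
t=0.330000, y=0.769012: f=0.298621 → y ← 0.769012 + 0.33·0.298621 = 0.867557
y(0.66) ≈ 0.8676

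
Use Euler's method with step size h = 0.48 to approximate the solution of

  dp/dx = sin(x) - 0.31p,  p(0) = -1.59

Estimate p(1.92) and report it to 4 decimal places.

Euler: p_{n+1} = p_n + h·f(x_n, p_n).
x=0.000000, p=-1.590000: f=0.492900 → p ← -1.590000 + 0.48·0.492900 = -1.353408
x=0.480000, p=-1.353408: f=0.881336 → p ← -1.353408 + 0.48·0.881336 = -0.930367
x=0.960000, p=-0.930367: f=1.107605 → p ← -0.930367 + 0.48·1.107605 = -0.398716
x=1.440000, p=-0.398716: f=1.115060 → p ← -0.398716 + 0.48·1.115060 = 0.136513
p(1.92) ≈ 0.1365

0.1365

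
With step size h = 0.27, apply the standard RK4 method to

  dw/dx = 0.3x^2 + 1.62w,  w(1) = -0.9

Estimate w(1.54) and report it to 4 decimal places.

-1.7598

RK4: k1 = f(x_n, w_n); k2 = f(x_n + h/2, w_n + (h/2)·k1); k3 = f(x_n + h/2, w_n + (h/2)·k2); k4 = f(x_n + h, w_n + h·k3); w_{n+1} = w_n + (h/6)·(k1 + 2k2 + 2k3 + k4).
x=1.000000, w=-0.900000:
  k1 = f(1.000000, -0.900000) = -1.158000
  k2 = f(1.135000, -1.056330) = -1.324787
  k3 = f(1.135000, -1.078846) = -1.361263
  k4 = f(1.270000, -1.267541) = -1.569547
  w ← -0.900000 + (0.27/6)·(k1 + 2k2 + 2k3 + k4) = -1.264484
x=1.270000, w=-1.264484:
  k1 = f(1.270000, -1.264484) = -1.564594
  k2 = f(1.405000, -1.475704) = -1.798434
  k3 = f(1.405000, -1.507273) = -1.849574
  k4 = f(1.540000, -1.763869) = -2.145988
  w ← -1.264484 + (0.27/6)·(k1 + 2k2 + 2k3 + k4) = -1.759781
w(1.54) ≈ -1.7598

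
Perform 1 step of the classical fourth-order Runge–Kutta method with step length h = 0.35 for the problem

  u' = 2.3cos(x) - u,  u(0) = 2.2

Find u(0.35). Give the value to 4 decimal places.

RK4: k1 = f(x_n, u_n); k2 = f(x_n + h/2, u_n + (h/2)·k1); k3 = f(x_n + h/2, u_n + (h/2)·k2); k4 = f(x_n + h, u_n + h·k3); u_{n+1} = u_n + (h/6)·(k1 + 2k2 + 2k3 + k4).
x=0.000000, u=2.200000:
  k1 = f(0.000000, 2.200000) = 0.100000
  k2 = f(0.175000, 2.217500) = 0.047371
  k3 = f(0.175000, 2.208290) = 0.056581
  k4 = f(0.350000, 2.219803) = -0.059246
  u ← 2.200000 + (0.35/6)·(k1 + 2k2 + 2k3 + k4) = 2.214505
u(0.35) ≈ 2.2145

2.2145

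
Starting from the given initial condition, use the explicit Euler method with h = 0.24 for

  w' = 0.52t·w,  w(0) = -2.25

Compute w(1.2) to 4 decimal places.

Euler: w_{n+1} = w_n + h·f(t_n, w_n).
t=0.000000, w=-2.250000: f=0.000000 → w ← -2.250000 + 0.24·0.000000 = -2.250000
t=0.240000, w=-2.250000: f=-0.280800 → w ← -2.250000 + 0.24·(-0.280800) = -2.317392
t=0.480000, w=-2.317392: f=-0.578421 → w ← -2.317392 + 0.24·(-0.578421) = -2.456213
t=0.720000, w=-2.456213: f=-0.919606 → w ← -2.456213 + 0.24·(-0.919606) = -2.676919
t=0.960000, w=-2.676919: f=-1.336318 → w ← -2.676919 + 0.24·(-1.336318) = -2.997635
w(1.2) ≈ -2.9976

-2.9976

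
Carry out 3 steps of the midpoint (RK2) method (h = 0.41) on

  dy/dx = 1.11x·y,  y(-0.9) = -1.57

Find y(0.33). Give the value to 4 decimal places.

-1.0978

Midpoint: k1 = f(x_n, y_n); k2 = f(x_n + h/2, y_n + (h/2)·k1); y_{n+1} = y_n + h·k2.
x=-0.900000, y=-1.570000:
  k1 = f(-0.900000, -1.570000) = 1.568430
  k2 = f(-0.695000, -1.248472) = 0.963134
  y ← -1.570000 + 0.41·0.963134 = -1.175115
x=-0.490000, y=-1.175115:
  k1 = f(-0.490000, -1.175115) = 0.639145
  k2 = f(-0.285000, -1.044090) = 0.330298
  y ← -1.175115 + 0.41·0.330298 = -1.039693
x=-0.080000, y=-1.039693:
  k1 = f(-0.080000, -1.039693) = 0.092325
  k2 = f(0.125000, -1.020766) = -0.141631
  y ← -1.039693 + 0.41·(-0.141631) = -1.097762
y(0.33) ≈ -1.0978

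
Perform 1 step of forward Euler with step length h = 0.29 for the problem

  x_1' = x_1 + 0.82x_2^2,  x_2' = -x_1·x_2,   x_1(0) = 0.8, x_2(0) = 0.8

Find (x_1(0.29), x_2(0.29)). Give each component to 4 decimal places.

Euler on (x_1,x_2): x_1_{n+1} = x_1_n + h·x_1', x_2_{n+1} = x_2_n + h·x_2'.
0.000000: (0.800000, 0.800000); f=(1.324800, -0.640000) → (1.184192, 0.614400)
(x_1(0.29), x_2(0.29)) ≈ (1.1842, 0.6144)

1.1842, 0.6144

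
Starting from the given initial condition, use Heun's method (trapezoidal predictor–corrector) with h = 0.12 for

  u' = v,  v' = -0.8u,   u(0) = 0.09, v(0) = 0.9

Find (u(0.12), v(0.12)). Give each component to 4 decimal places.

0.1975, 0.8862

Heun on (u,v): k1 = f(s_n, state_n); k2 = f(s_n + h, state_n + h·k1); state_{n+1} = state_n + (h/2)·(k1 + k2).
0.000000: (0.090000, 0.900000)
  k1 = (0.900000, -0.072000)
  predictor → (0.198000, 0.891360)
  k2 = (0.891360, -0.158400)
  → (0.197482, 0.886176)
(u(0.12), v(0.12)) ≈ (0.1975, 0.8862)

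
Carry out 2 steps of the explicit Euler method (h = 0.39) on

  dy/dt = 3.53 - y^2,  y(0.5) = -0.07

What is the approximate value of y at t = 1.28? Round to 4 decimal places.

2.0175

Euler: y_{n+1} = y_n + h·f(t_n, y_n).
t=0.500000, y=-0.070000: f=3.525100 → y ← -0.070000 + 0.39·3.525100 = 1.304789
t=0.890000, y=1.304789: f=1.827526 → y ← 1.304789 + 0.39·1.827526 = 2.017524
y(1.28) ≈ 2.0175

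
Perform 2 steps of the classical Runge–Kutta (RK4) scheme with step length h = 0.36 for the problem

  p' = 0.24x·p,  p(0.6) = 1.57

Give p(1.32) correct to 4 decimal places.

1.8533

RK4: k1 = f(x_n, p_n); k2 = f(x_n + h/2, p_n + (h/2)·k1); k3 = f(x_n + h/2, p_n + (h/2)·k2); k4 = f(x_n + h, p_n + h·k3); p_{n+1} = p_n + (h/6)·(k1 + 2k2 + 2k3 + k4).
x=0.600000, p=1.570000:
  k1 = f(0.600000, 1.570000) = 0.226080
  k2 = f(0.780000, 1.610694) = 0.301522
  k3 = f(0.780000, 1.624274) = 0.304064
  k4 = f(0.960000, 1.679463) = 0.386948
  p ← 1.570000 + (0.36/6)·(k1 + 2k2 + 2k3 + k4) = 1.679452
x=0.960000, p=1.679452:
  k1 = f(0.960000, 1.679452) = 0.386946
  k2 = f(1.140000, 1.749102) = 0.478554
  k3 = f(1.140000, 1.765592) = 0.483066
  k4 = f(1.320000, 1.853356) = 0.587143
  p ← 1.679452 + (0.36/6)·(k1 + 2k2 + 2k3 + k4) = 1.853292
p(1.32) ≈ 1.8533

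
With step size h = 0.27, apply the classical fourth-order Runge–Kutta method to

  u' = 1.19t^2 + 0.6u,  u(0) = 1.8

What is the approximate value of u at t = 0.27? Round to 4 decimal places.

RK4: k1 = f(t_n, u_n); k2 = f(t_n + h/2, u_n + (h/2)·k1); k3 = f(t_n + h/2, u_n + (h/2)·k2); k4 = f(t_n + h, u_n + h·k3); u_{n+1} = u_n + (h/6)·(k1 + 2k2 + 2k3 + k4).
t=0.000000, u=1.800000:
  k1 = f(0.000000, 1.800000) = 1.080000
  k2 = f(0.135000, 1.945800) = 1.189168
  k3 = f(0.135000, 1.960538) = 1.198010
  k4 = f(0.270000, 2.123463) = 1.360829
  u ← 1.800000 + (0.27/6)·(k1 + 2k2 + 2k3 + k4) = 2.124683
u(0.27) ≈ 2.1247

2.1247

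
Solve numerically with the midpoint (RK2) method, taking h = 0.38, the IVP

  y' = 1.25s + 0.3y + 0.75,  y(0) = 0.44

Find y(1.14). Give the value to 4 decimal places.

Midpoint: k1 = f(s_n, y_n); k2 = f(s_n + h/2, y_n + (h/2)·k1); y_{n+1} = y_n + h·k2.
s=0.000000, y=0.440000:
  k1 = f(0.000000, 0.440000) = 0.882000
  k2 = f(0.190000, 0.607580) = 1.169774
  y ← 0.440000 + 0.38·1.169774 = 0.884514
s=0.380000, y=0.884514:
  k1 = f(0.380000, 0.884514) = 1.490354
  k2 = f(0.570000, 1.167681) = 1.812804
  y ← 0.884514 + 0.38·1.812804 = 1.573380
s=0.760000, y=1.573380:
  k1 = f(0.760000, 1.573380) = 2.172014
  k2 = f(0.950000, 1.986062) = 2.533319
  y ← 1.573380 + 0.38·2.533319 = 2.536041
y(1.14) ≈ 2.5360

2.5360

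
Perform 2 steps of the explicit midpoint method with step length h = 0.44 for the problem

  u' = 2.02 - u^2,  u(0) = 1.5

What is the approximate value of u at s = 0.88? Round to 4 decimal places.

Midpoint: k1 = f(s_n, u_n); k2 = f(s_n + h/2, u_n + (h/2)·k1); u_{n+1} = u_n + h·k2.
s=0.000000, u=1.500000:
  k1 = f(0.000000, 1.500000) = -0.230000
  k2 = f(0.220000, 1.449400) = -0.080760
  u ← 1.500000 + 0.44·(-0.080760) = 1.464465
s=0.440000, u=1.464465:
  k1 = f(0.440000, 1.464465) = -0.124659
  k2 = f(0.660000, 1.437040) = -0.045085
  u ← 1.464465 + 0.44·(-0.045085) = 1.444628
u(0.88) ≈ 1.4446

1.4446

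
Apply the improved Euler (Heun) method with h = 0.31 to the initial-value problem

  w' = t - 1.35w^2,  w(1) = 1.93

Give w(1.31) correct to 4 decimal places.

1.4115

Heun: k1 = f(t_n, w_n); k2 = f(t_n + h, w_n + h·k1); w_{n+1} = w_n + (h/2)·(k1 + k2).
t=1.000000, w=1.930000:
  k1 = f(1.000000, 1.930000) = -4.028615
  k2 = f(1.310000, 0.681129) = 0.683685
  w ← 1.930000 + (0.31/2)·(-4.028615 + 0.683685) = 1.411536
w(1.31) ≈ 1.4115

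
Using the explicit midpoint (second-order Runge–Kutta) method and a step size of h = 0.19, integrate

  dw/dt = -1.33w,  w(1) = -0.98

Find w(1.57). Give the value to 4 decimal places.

-0.4637

Midpoint: k1 = f(t_n, w_n); k2 = f(t_n + h/2, w_n + (h/2)·k1); w_{n+1} = w_n + h·k2.
t=1.000000, w=-0.980000:
  k1 = f(1.000000, -0.980000) = 1.303400
  k2 = f(1.095000, -0.856177) = 1.138715
  w ← -0.980000 + 0.19·1.138715 = -0.763644
t=1.190000, w=-0.763644:
  k1 = f(1.190000, -0.763644) = 1.015647
  k2 = f(1.285000, -0.667158) = 0.887320
  w ← -0.763644 + 0.19·0.887320 = -0.595053
t=1.380000, w=-0.595053:
  k1 = f(1.380000, -0.595053) = 0.791421
  k2 = f(1.475000, -0.519868) = 0.691425
  w ← -0.595053 + 0.19·0.691425 = -0.463683
w(1.57) ≈ -0.4637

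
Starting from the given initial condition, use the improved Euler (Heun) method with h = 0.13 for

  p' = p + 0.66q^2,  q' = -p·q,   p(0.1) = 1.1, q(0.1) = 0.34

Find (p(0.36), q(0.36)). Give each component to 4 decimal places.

Heun on (p,q): k1 = f(x_n, state_n); k2 = f(x_n + h, state_n + h·k1); state_{n+1} = state_n + (h/2)·(k1 + k2).
0.100000: (1.100000, 0.340000)
  k1 = (1.176296, -0.374000)
  predictor → (1.252918, 0.291380)
  k2 = (1.308954, -0.365075)
  → (1.261541, 0.291960)
0.230000: (1.261541, 0.291960)
  k1 = (1.317800, -0.368320)
  predictor → (1.432855, 0.244079)
  k2 = (1.472174, -0.349729)
  → (1.442890, 0.245287)
(p(0.36), q(0.36)) ≈ (1.4429, 0.2453)

1.4429, 0.2453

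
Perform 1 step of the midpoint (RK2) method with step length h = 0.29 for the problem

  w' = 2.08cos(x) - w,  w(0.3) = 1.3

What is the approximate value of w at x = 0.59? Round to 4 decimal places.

1.4386

Midpoint: k1 = f(x_n, w_n); k2 = f(x_n + h/2, w_n + (h/2)·k1); w_{n+1} = w_n + h·k2.
x=0.300000, w=1.300000:
  k1 = f(0.300000, 1.300000) = 0.687100
  k2 = f(0.445000, 1.399629) = 0.477801
  w ← 1.300000 + 0.29·0.477801 = 1.438562
w(0.59) ≈ 1.4386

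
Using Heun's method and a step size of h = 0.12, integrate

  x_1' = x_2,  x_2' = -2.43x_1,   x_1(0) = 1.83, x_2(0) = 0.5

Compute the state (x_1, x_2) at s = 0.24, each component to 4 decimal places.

1.8204, -0.5834

Heun on (x_1,x_2): k1 = f(s_n, state_n); k2 = f(s_n + h, state_n + h·k1); state_{n+1} = state_n + (h/2)·(k1 + k2).
0.000000: (1.830000, 0.500000)
  k1 = (0.500000, -4.446900)
  predictor → (1.890000, -0.033628)
  k2 = (-0.033628, -4.592700)
  → (1.857982, -0.042376)
0.120000: (1.857982, -0.042376)
  k1 = (-0.042376, -4.514897)
  predictor → (1.852897, -0.584164)
  k2 = (-0.584164, -4.502540)
  → (1.820390, -0.583422)
(x_1(0.24), x_2(0.24)) ≈ (1.8204, -0.5834)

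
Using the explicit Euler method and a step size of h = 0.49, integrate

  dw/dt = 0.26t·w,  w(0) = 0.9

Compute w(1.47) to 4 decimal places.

Euler: w_{n+1} = w_n + h·f(t_n, w_n).
t=0.000000, w=0.900000: f=0.000000 → w ← 0.900000 + 0.49·0.000000 = 0.900000
t=0.490000, w=0.900000: f=0.114660 → w ← 0.900000 + 0.49·0.114660 = 0.956183
t=0.980000, w=0.956183: f=0.243636 → w ← 0.956183 + 0.49·0.243636 = 1.075565
w(1.47) ≈ 1.0756

1.0756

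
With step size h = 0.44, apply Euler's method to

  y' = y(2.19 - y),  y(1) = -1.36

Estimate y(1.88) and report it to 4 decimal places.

-12.1836

Euler: y_{n+1} = y_n + h·f(x_n, y_n).
x=1.000000, y=-1.360000: f=-4.828000 → y ← -1.360000 + 0.44·(-4.828000) = -3.484320
x=1.440000, y=-3.484320: f=-19.771147 → y ← -3.484320 + 0.44·(-19.771147) = -12.183625
y(1.88) ≈ -12.1836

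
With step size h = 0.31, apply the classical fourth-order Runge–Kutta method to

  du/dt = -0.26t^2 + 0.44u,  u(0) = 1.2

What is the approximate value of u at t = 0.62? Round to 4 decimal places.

RK4: k1 = f(t_n, u_n); k2 = f(t_n + h/2, u_n + (h/2)·k1); k3 = f(t_n + h/2, u_n + (h/2)·k2); k4 = f(t_n + h, u_n + h·k3); u_{n+1} = u_n + (h/6)·(k1 + 2k2 + 2k3 + k4).
t=0.000000, u=1.200000:
  k1 = f(0.000000, 1.200000) = 0.528000
  k2 = f(0.155000, 1.281840) = 0.557763
  k3 = f(0.155000, 1.286453) = 0.559793
  k4 = f(0.310000, 1.373536) = 0.579370
  u ← 1.200000 + (0.31/6)·(k1 + 2k2 + 2k3 + k4) = 1.372695
t=0.310000, u=1.372695:
  k1 = f(0.310000, 1.372695) = 0.579000
  k2 = f(0.465000, 1.462440) = 0.587255
  k3 = f(0.465000, 1.463719) = 0.587818
  k4 = f(0.620000, 1.554918) = 0.584220
  u ← 1.372695 + (0.31/6)·(k1 + 2k2 + 2k3 + k4) = 1.554219
u(0.62) ≈ 1.5542

1.5542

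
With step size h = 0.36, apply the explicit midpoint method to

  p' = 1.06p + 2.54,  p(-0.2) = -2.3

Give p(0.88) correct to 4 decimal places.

-2.1002

Midpoint: k1 = f(x_n, p_n); k2 = f(x_n + h/2, p_n + (h/2)·k1); p_{n+1} = p_n + h·k2.
x=-0.200000, p=-2.300000:
  k1 = f(-0.200000, -2.300000) = 0.102000
  k2 = f(-0.020000, -2.281640) = 0.121462
  p ← -2.300000 + 0.36·0.121462 = -2.256274
x=0.160000, p=-2.256274:
  k1 = f(0.160000, -2.256274) = 0.148350
  k2 = f(0.340000, -2.229571) = 0.176655
  p ← -2.256274 + 0.36·0.176655 = -2.192678
x=0.520000, p=-2.192678:
  k1 = f(0.520000, -2.192678) = 0.215761
  k2 = f(0.700000, -2.153841) = 0.256928
  p ← -2.192678 + 0.36·0.256928 = -2.100184
p(0.88) ≈ -2.1002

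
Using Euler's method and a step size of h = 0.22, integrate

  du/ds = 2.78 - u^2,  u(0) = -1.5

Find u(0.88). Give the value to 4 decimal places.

-0.4586

Euler: u_{n+1} = u_n + h·f(s_n, u_n).
s=0.000000, u=-1.500000: f=0.530000 → u ← -1.500000 + 0.22·0.530000 = -1.383400
s=0.220000, u=-1.383400: f=0.866204 → u ← -1.383400 + 0.22·0.866204 = -1.192835
s=0.440000, u=-1.192835: f=1.357145 → u ← -1.192835 + 0.22·1.357145 = -0.894263
s=0.660000, u=-0.894263: f=1.980293 → u ← -0.894263 + 0.22·1.980293 = -0.458599
u(0.88) ≈ -0.4586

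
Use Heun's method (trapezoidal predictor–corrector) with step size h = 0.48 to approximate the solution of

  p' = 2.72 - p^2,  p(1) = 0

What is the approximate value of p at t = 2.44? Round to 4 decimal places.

1.3797

Heun: k1 = f(t_n, p_n); k2 = f(t_n + h, p_n + h·k1); p_{n+1} = p_n + (h/2)·(k1 + k2).
t=1.000000, p=0.000000:
  k1 = f(1.000000, 0.000000) = 2.720000
  k2 = f(1.480000, 1.305600) = 1.015409
  p ← 0.000000 + (0.48/2)·(2.720000 + 1.015409) = 0.896498
t=1.480000, p=0.896498:
  k1 = f(1.480000, 0.896498) = 1.916291
  k2 = f(1.960000, 1.816318) = -0.579011
  p ← 0.896498 + (0.48/2)·(1.916291 + (-0.579011)) = 1.217445
t=1.960000, p=1.217445:
  k1 = f(1.960000, 1.217445) = 1.237827
  k2 = f(2.440000, 1.811602) = -0.561903
  p ← 1.217445 + (0.48/2)·(1.237827 + (-0.561903)) = 1.379667
p(2.44) ≈ 1.3797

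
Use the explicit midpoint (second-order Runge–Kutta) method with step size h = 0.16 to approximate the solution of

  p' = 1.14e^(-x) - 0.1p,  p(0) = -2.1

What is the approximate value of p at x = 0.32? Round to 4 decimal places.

-1.7274

Midpoint: k1 = f(x_n, p_n); k2 = f(x_n + h/2, p_n + (h/2)·k1); p_{n+1} = p_n + h·k2.
x=0.000000, p=-2.100000:
  k1 = f(0.000000, -2.100000) = 1.350000
  k2 = f(0.080000, -1.992000) = 1.251553
  p ← -2.100000 + 0.16·1.251553 = -1.899752
x=0.160000, p=-1.899752:
  k1 = f(0.160000, -1.899752) = 1.161419
  k2 = f(0.240000, -1.806838) = 1.077440
  p ← -1.899752 + 0.16·1.077440 = -1.727361
p(0.32) ≈ -1.7274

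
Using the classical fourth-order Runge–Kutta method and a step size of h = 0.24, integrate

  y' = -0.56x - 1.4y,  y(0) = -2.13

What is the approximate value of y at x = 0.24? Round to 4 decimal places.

RK4: k1 = f(x_n, y_n); k2 = f(x_n + h/2, y_n + (h/2)·k1); k3 = f(x_n + h/2, y_n + (h/2)·k2); k4 = f(x_n + h, y_n + h·k3); y_{n+1} = y_n + (h/6)·(k1 + 2k2 + 2k3 + k4).
x=0.000000, y=-2.130000:
  k1 = f(0.000000, -2.130000) = 2.982000
  k2 = f(0.120000, -1.772160) = 2.413824
  k3 = f(0.120000, -1.840341) = 2.509278
  k4 = f(0.240000, -1.527773) = 2.004483
  y ← -2.130000 + (0.24/6)·(k1 + 2k2 + 2k3 + k4) = -1.536693
y(0.24) ≈ -1.5367

-1.5367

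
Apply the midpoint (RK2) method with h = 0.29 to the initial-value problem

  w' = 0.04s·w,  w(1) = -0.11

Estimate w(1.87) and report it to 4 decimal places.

Midpoint: k1 = f(s_n, w_n); k2 = f(s_n + h/2, w_n + (h/2)·k1); w_{n+1} = w_n + h·k2.
s=1.000000, w=-0.110000:
  k1 = f(1.000000, -0.110000) = -0.004400
  k2 = f(1.145000, -0.110638) = -0.005067
  w ← -0.110000 + 0.29·(-0.005067) = -0.111469
s=1.290000, w=-0.111469:
  k1 = f(1.290000, -0.111469) = -0.005752
  k2 = f(1.435000, -0.112304) = -0.006446
  w ← -0.111469 + 0.29·(-0.006446) = -0.113339
s=1.580000, w=-0.113339:
  k1 = f(1.580000, -0.113339) = -0.007163
  k2 = f(1.725000, -0.114378) = -0.007892
  w ← -0.113339 + 0.29·(-0.007892) = -0.115628
w(1.87) ≈ -0.1156

-0.1156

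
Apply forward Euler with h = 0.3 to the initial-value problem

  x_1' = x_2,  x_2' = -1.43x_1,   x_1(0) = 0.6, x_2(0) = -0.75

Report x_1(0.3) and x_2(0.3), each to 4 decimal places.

Euler on (x_1,x_2): x_1_{n+1} = x_1_n + h·x_1', x_2_{n+1} = x_2_n + h·x_2'.
0.000000: (0.600000, -0.750000); f=(-0.750000, -0.858000) → (0.375000, -1.007400)
(x_1(0.3), x_2(0.3)) ≈ (0.3750, -1.0074)

0.3750, -1.0074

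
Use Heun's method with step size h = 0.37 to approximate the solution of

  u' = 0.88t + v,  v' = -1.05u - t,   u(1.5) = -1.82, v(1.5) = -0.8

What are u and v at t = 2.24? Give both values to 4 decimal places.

-1.1664, -0.9802

Heun on (u,v): k1 = f(t_n, state_n); k2 = f(t_n + h, state_n + h·k1); state_{n+1} = state_n + (h/2)·(k1 + k2).
1.500000: (-1.820000, -0.800000)
  k1 = (0.520000, 0.411000)
  predictor → (-1.627600, -0.647930)
  k2 = (0.997670, -0.161020)
  → (-1.539231, -0.753754)
1.870000: (-1.539231, -0.753754)
  k1 = (0.891846, -0.253807)
  predictor → (-1.209248, -0.847662)
  k2 = (1.123538, -0.970290)
  → (-1.166385, -0.980212)
(u(2.24), v(2.24)) ≈ (-1.1664, -0.9802)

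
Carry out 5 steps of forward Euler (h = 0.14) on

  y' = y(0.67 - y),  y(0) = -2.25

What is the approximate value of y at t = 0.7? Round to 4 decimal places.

Euler: y_{n+1} = y_n + h·f(t_n, y_n).
t=0.000000, y=-2.250000: f=-6.570000 → y ← -2.250000 + 0.14·(-6.570000) = -3.169800
t=0.140000, y=-3.169800: f=-12.171398 → y ← -3.169800 + 0.14·(-12.171398) = -4.873796
t=0.280000, y=-4.873796: f=-27.019328 → y ← -4.873796 + 0.14·(-27.019328) = -8.656502
t=0.420000, y=-8.656502: f=-80.734877 → y ← -8.656502 + 0.14·(-80.734877) = -19.959384
t=0.560000, y=-19.959384: f=-411.749812 → y ← -19.959384 + 0.14·(-411.749812) = -77.604358
y(0.7) ≈ -77.6044

-77.6044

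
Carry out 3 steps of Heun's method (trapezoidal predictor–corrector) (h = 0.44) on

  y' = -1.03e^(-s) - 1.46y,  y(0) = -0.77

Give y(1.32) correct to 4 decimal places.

Heun: k1 = f(s_n, y_n); k2 = f(s_n + h, y_n + h·k1); y_{n+1} = y_n + (h/2)·(k1 + k2).
s=0.000000, y=-0.770000:
  k1 = f(0.000000, -0.770000) = 0.094200
  k2 = f(0.440000, -0.728552) = 0.400328
  y ← -0.770000 + (0.44/2)·(0.094200 + 0.400328) = -0.661204
s=0.440000, y=-0.661204:
  k1 = f(0.440000, -0.661204) = 0.302000
  k2 = f(0.880000, -0.528324) = 0.344126
  y ← -0.661204 + (0.44/2)·(0.302000 + 0.344126) = -0.519056
s=0.880000, y=-0.519056:
  k1 = f(0.880000, -0.519056) = 0.330595
  k2 = f(1.320000, -0.373594) = 0.270298
  y ← -0.519056 + (0.44/2)·(0.330595 + 0.270298) = -0.386859
y(1.32) ≈ -0.3869

-0.3869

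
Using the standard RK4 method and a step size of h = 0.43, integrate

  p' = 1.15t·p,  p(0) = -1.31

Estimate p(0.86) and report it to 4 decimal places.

RK4: k1 = f(t_n, p_n); k2 = f(t_n + h/2, p_n + (h/2)·k1); k3 = f(t_n + h/2, p_n + (h/2)·k2); k4 = f(t_n + h, p_n + h·k3); p_{n+1} = p_n + (h/6)·(k1 + 2k2 + 2k3 + k4).
t=0.000000, p=-1.310000:
  k1 = f(0.000000, -1.310000) = 0.000000
  k2 = f(0.215000, -1.310000) = -0.323897
  k3 = f(0.215000, -1.379638) = -0.341115
  k4 = f(0.430000, -1.456680) = -0.720328
  p ← -1.310000 + (0.43/6)·(k1 + 2k2 + 2k3 + k4) = -1.456942
t=0.430000, p=-1.456942:
  k1 = f(0.430000, -1.456942) = -0.720458
  k2 = f(0.645000, -1.611840) = -1.195583
  k3 = f(0.645000, -1.713992) = -1.271354
  k4 = f(0.860000, -2.003624) = -1.981584
  p ← -1.456942 + (0.43/6)·(k1 + 2k2 + 2k3 + k4) = -2.004183
p(0.86) ≈ -2.0042

-2.0042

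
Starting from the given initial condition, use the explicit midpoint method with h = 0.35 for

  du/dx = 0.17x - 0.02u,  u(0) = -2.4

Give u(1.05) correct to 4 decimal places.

-2.2570

Midpoint: k1 = f(x_n, u_n); k2 = f(x_n + h/2, u_n + (h/2)·k1); u_{n+1} = u_n + h·k2.
x=0.000000, u=-2.400000:
  k1 = f(0.000000, -2.400000) = 0.048000
  k2 = f(0.175000, -2.391600) = 0.077582
  u ← -2.400000 + 0.35·0.077582 = -2.372846
x=0.350000, u=-2.372846:
  k1 = f(0.350000, -2.372846) = 0.106957
  k2 = f(0.525000, -2.354129) = 0.136333
  u ← -2.372846 + 0.35·0.136333 = -2.325130
x=0.700000, u=-2.325130:
  k1 = f(0.700000, -2.325130) = 0.165503
  k2 = f(0.875000, -2.296167) = 0.194673
  u ← -2.325130 + 0.35·0.194673 = -2.256994
u(1.05) ≈ -2.2570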